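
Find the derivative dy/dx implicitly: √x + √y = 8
Apply d/dx to both sides, remembering that y depends on x. Each occurrence of y therefore brings in a y' = dy/dx via the chain rule.

With F(x, y) equal to the left-hand side minus the right, differentiate F term by term:
  d/dx[√(x)] = 1/(2√(x))
  d/dx[√(y)] = y'/(2√(y))
  d/dx[-8] = 0
Adding these up, d/dx[F] = 0 becomes
  (1/(2√(x))) + (1/(2√(y)))·y' = 0,
so isolating y',
  dy/dx = -(1/(2√(x)))/(1/(2√(y))) = -√(y)/√(x)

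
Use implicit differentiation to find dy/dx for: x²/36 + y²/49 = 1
Differentiate both sides with respect to x, treating y as y(x). By the chain rule, any term containing y contributes a factor of y' = dy/dx when we differentiate it.

Move every term to one side and write the relation as F(x, y) = 0. Term by term,
  d/dx[x^2/36] = x/18
  d/dx[y^2/49] = 2y·y'/49
  d/dx[-1] = 0

The pieces without y' make up ∂F/∂x and the coefficient of y' is ∂F/∂y:
  ∂F/∂x = x/18,
  ∂F/∂y = 2y/49.

Since d/dx[F] = ∂F/∂x + (∂F/∂y)·y' = 0, solve for y':
  (∂F/∂y)·y' = -∂F/∂x
  dy/dx = -(∂F/∂x)/(∂F/∂y) = -(x/18)/(2y/49) = -49x/(36y)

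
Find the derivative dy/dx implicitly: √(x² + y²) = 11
Apply d/dx to both sides, remembering that y depends on x. Each occurrence of y therefore brings in a y' = dy/dx via the chain rule.

With F(x, y) equal to the left-hand side minus the right, differentiate F term by term:
  d/dx[√(x^2 + y^2)] = (x + y·y')/√(x^2 + y^2)
  d/dx[-11] = 0
Adding these up, d/dx[F] = 0 becomes
  (x/√(x^2 + y^2)) + (y/√(x^2 + y^2))·y' = 0,
so isolating y',
  dy/dx = -(x/√(x^2 + y^2))/(y/√(x^2 + y^2)) = -x/y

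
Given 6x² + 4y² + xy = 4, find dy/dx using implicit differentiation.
Differentiate both sides with respect to x, treating y as y(x). By the chain rule, any term containing y contributes a factor of y' = dy/dx when we differentiate it.

Move every term to one side and write the relation as F(x, y) = 0. Term by term,
  d/dx[6x^2] = 12x
  d/dx[xy] = x·y' + y
  d/dx[4y^2] = 8y·y'
  d/dx[-4] = 0

The pieces without y' make up ∂F/∂x and the coefficient of y' is ∂F/∂y:
  ∂F/∂x = 12x + y,
  ∂F/∂y = x + 8y.

Since d/dx[F] = ∂F/∂x + (∂F/∂y)·y' = 0, solve for y':
  (∂F/∂y)·y' = -∂F/∂x
  dy/dx = -(∂F/∂x)/(∂F/∂y) = -(12x + y)/(x + 8y) = (-12x - y)/(x + 8y)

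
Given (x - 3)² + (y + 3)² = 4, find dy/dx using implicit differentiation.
Apply d/dx to both sides, remembering that y depends on x. Each occurrence of y therefore brings in a y' = dy/dx via the chain rule.

With F(x, y) equal to the left-hand side minus the right, differentiate F term by term:
  d/dx[(x - 3)^2] = 2x - 6
  d/dx[(y + 3)^2] = 2·y'(y + 3)
  d/dx[-4] = 0
Adding these up, d/dx[F] = 0 becomes
  (2x - 6) + (2y + 6)·y' = 0,
so isolating y',
  dy/dx = -(2x - 6)/(2y + 6) = (3 - x)/(y + 3)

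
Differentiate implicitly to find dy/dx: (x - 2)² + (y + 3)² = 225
Differentiate both sides with respect to x, treating y as y(x). By the chain rule, any term containing y contributes a factor of y' = dy/dx when we differentiate it.

Move every term to one side and write the relation as F(x, y) = 0. Term by term,
  d/dx[(x - 2)^2] = 2x - 4
  d/dx[(y + 3)^2] = 2·y'(y + 3)
  d/dx[-225] = 0

The pieces without y' make up ∂F/∂x and the coefficient of y' is ∂F/∂y:
  ∂F/∂x = 2x - 4,
  ∂F/∂y = 2y + 6.

Since d/dx[F] = ∂F/∂x + (∂F/∂y)·y' = 0, solve for y':
  (∂F/∂y)·y' = -∂F/∂x
  dy/dx = -(∂F/∂x)/(∂F/∂y) = -(2x - 4)/(2y + 6) = (2 - x)/(y + 3)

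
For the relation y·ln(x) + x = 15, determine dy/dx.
Differentiate both sides with respect to x, treating y as y(x). By the chain rule, any term containing y contributes a factor of y' = dy/dx when we differentiate it.

Move every term to one side and write the relation as F(x, y) = 0. Term by term,
  d/dx[x] = 1
  d/dx[y·ln(x)] = y'·ln(x) + y/x
  d/dx[-15] = 0

The pieces without y' make up ∂F/∂x and the coefficient of y' is ∂F/∂y:
  ∂F/∂x = 1 + y/x,
  ∂F/∂y = ln(x).

Since d/dx[F] = ∂F/∂x + (∂F/∂y)·y' = 0, solve for y':
  (∂F/∂y)·y' = -∂F/∂x
  dy/dx = -(∂F/∂x)/(∂F/∂y) = -(1 + y/x)/(ln(x))
        = -((x + y)/x)/(ln(x)) = (-x - y)/(x·ln(x))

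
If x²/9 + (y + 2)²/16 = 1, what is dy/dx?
Differentiate the relation implicitly: treat y = y(x) and apply the chain rule, so every y-derivative picks up a y' = dy/dx factor.

With everything moved to the left-hand side, differentiate term by term:
  d/dx[x^2/9] = 2x/9
  d/dx[(y + 2)^2/16] = y'(y + 2)/8
  d/dx[-1] = 0

Separating the contributions that come from x directly and those that come through y:
  without y':      2x/9
  multiplying y':  y/8 + 1/4

so (2x/9) + (y/8 + 1/4)·y' = 0, and therefore
  dy/dx = -(2x/9)/(y/8 + 1/4)
        = -(2x/9)/((y + 2)/8) = -16x/(9y + 18)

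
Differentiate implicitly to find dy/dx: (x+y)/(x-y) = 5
Differentiate both sides with respect to x, treating y as y(x). By the chain rule, any term containing y contributes a factor of y' = dy/dx when we differentiate it.

Move every term to one side and write the relation as F(x, y) = 0. Term by term,
  d/dx[(x + y)/(x - y)] = (y' + 1)/(x - y) + (x + y)(y' - 1)/(x - y)^2
  d/dx[-5] = 0

The pieces without y' make up ∂F/∂x and the coefficient of y' is ∂F/∂y:
  ∂F/∂x = 1/(x - y) - (x + y)/(x - y)^2,
  ∂F/∂y = 1/(x - y) + (x + y)/(x - y)^2.

Since d/dx[F] = ∂F/∂x + (∂F/∂y)·y' = 0, solve for y':
  (∂F/∂y)·y' = -∂F/∂x
  dy/dx = -(∂F/∂x)/(∂F/∂y) = -(1/(x - y) - (x + y)/(x - y)^2)/(1/(x - y) + (x + y)/(x - y)^2)
        = -(-2y/(x - y)^2)/(2x/(x - y)^2) = y/x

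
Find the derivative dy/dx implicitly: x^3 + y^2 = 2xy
Differentiate both sides with respect to x, treating y as y(x). By the chain rule, any term containing y contributes a factor of y' = dy/dx when we differentiate it.

Move every term to one side and write the relation as F(x, y) = 0. Term by term,
  d/dx[x^3] = 3x^2
  d/dx[-2xy] = -2x·y' - 2y
  d/dx[y^2] = 2y·y'

The pieces without y' make up ∂F/∂x and the coefficient of y' is ∂F/∂y:
  ∂F/∂x = 3x^2 - 2y,
  ∂F/∂y = -2x + 2y.

Since d/dx[F] = ∂F/∂x + (∂F/∂y)·y' = 0, solve for y':
  (∂F/∂y)·y' = -∂F/∂x
  dy/dx = -(∂F/∂x)/(∂F/∂y) = -(3x^2 - 2y)/(-2x + 2y) = (3x^2/2 - y)/(x - y)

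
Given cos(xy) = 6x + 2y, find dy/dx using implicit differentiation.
Apply d/dx to both sides, remembering that y depends on x. Each occurrence of y therefore brings in a y' = dy/dx via the chain rule.

With F(x, y) equal to the left-hand side minus the right, differentiate F term by term:
  d/dx[-6x] = -6
  d/dx[-2y] = -2·y'
  d/dx[cos(xy)] = -(x·y' + y)·sin(xy)
Adding these up, d/dx[F] = 0 becomes
  (-y·sin(xy) - 6) + (-x·sin(xy) - 2)·y' = 0,
so isolating y',
  dy/dx = -(-y·sin(xy) - 6)/(-x·sin(xy) - 2) = -(y·sin(xy) + 6)/(x·sin(xy) + 2)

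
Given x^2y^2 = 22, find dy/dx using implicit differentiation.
Take d/dx of both sides. Since y is implicitly a function of x, the chain rule attaches a y' = dy/dx factor whenever we differentiate through y.

Set F(x, y) = (left side) − (right side), so the curve is F = 0. Differentiating each term of F:
  d/dx[x^2y^2] = 2x^2y·y' + 2xy^2
  d/dx[-22] = 0

Collecting, the y'-free part is the partial derivative in x and the y' coefficient is the partial derivative in y:
  ∂F/∂x = 2xy^2
  ∂F/∂y = 2x^2y

so d/dx[F(x, y(x))] = ∂F/∂x + (∂F/∂y)·y' = 0. Rearranging,
  dy/dx = -(∂F/∂x)/(∂F/∂y) = -(2xy^2)/(2x^2y) = -y/x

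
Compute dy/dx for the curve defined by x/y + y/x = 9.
Take d/dx of both sides. Since y is implicitly a function of x, the chain rule attaches a y' = dy/dx factor whenever we differentiate through y.

Set F(x, y) = (left side) − (right side), so the curve is F = 0. Differentiating each term of F:
  d/dx[x/y] = -x·y'/y^2 + 1/y
  d/dx[y/x] = y'/x - y/x^2
  d/dx[-9] = 0

Collecting, the y'-free part is the partial derivative in x and the y' coefficient is the partial derivative in y:
  ∂F/∂x = 1/y - y/x^2
  ∂F/∂y = -x/y^2 + 1/x

so d/dx[F(x, y(x))] = ∂F/∂x + (∂F/∂y)·y' = 0. Rearranging,
  dy/dx = -(∂F/∂x)/(∂F/∂y) = -(1/y - y/x^2)/(-x/y^2 + 1/x)
        = -((x - y)(x + y)/(x^2y))/(-(x - y)(x + y)/(xy^2)) = y/x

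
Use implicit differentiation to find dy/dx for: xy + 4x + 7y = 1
Apply d/dx to both sides, remembering that y depends on x. Each occurrence of y therefore brings in a y' = dy/dx via the chain rule.

With F(x, y) equal to the left-hand side minus the right, differentiate F term by term:
  d/dx[xy] = x·y' + y
  d/dx[4x] = 4
  d/dx[7y] = 7·y'
  d/dx[-1] = 0
Adding these up, d/dx[F] = 0 becomes
  (y + 4) + (x + 7)·y' = 0,
so isolating y',
  dy/dx = -(y + 4)/(x + 7) = (-y - 4)/(x + 7)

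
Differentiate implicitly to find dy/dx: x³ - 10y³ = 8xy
Differentiate the relation implicitly: treat y = y(x) and apply the chain rule, so every y-derivative picks up a y' = dy/dx factor.

With everything moved to the left-hand side, differentiate term by term:
  d/dx[x^3] = 3x^2
  d/dx[-8xy] = -8x·y' - 8y
  d/dx[-10y^3] = -30y^2·y'

Separating the contributions that come from x directly and those that come through y:
  without y':      3x^2 - 8y
  multiplying y':  -8x - 30y^2

so (3x^2 - 8y) + (-8x - 30y^2)·y' = 0, and therefore
  dy/dx = -(3x^2 - 8y)/(-8x - 30y^2) = (3x^2 - 8y)/(2(4x + 15y^2))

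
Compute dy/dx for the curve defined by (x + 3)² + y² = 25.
Differentiate the relation implicitly: treat y = y(x) and apply the chain rule, so every y-derivative picks up a y' = dy/dx factor.

With everything moved to the left-hand side, differentiate term by term:
  d/dx[y^2] = 2y·y'
  d/dx[(x + 3)^2] = 2x + 6
  d/dx[-25] = 0

Separating the contributions that come from x directly and those that come through y:
  without y':      2x + 6
  multiplying y':  2y

so (2x + 6) + (2y)·y' = 0, and therefore
  dy/dx = -(2x + 6)/(2y) = (-x - 3)/y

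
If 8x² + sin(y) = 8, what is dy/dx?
Apply d/dx to both sides, remembering that y depends on x. Each occurrence of y therefore brings in a y' = dy/dx via the chain rule.

With F(x, y) equal to the left-hand side minus the right, differentiate F term by term:
  d/dx[8x^2] = 16x
  d/dx[sin(y)] = y'·cos(y)
  d/dx[-8] = 0
Adding these up, d/dx[F] = 0 becomes
  (16x) + (cos(y))·y' = 0,
so isolating y',
  dy/dx = -(16x)/(cos(y)) = -16x/cos(y)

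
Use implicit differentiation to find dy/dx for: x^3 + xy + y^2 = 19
Differentiate both sides with respect to x, treating y as y(x). By the chain rule, any term containing y contributes a factor of y' = dy/dx when we differentiate it.

Move every term to one side and write the relation as F(x, y) = 0. Term by term,
  d/dx[x^3] = 3x^2
  d/dx[xy] = x·y' + y
  d/dx[y^2] = 2y·y'
  d/dx[-19] = 0

The pieces without y' make up ∂F/∂x and the coefficient of y' is ∂F/∂y:
  ∂F/∂x = 3x^2 + y,
  ∂F/∂y = x + 2y.

Since d/dx[F] = ∂F/∂x + (∂F/∂y)·y' = 0, solve for y':
  (∂F/∂y)·y' = -∂F/∂x
  dy/dx = -(∂F/∂x)/(∂F/∂y) = -(3x^2 + y)/(x + 2y) = (-3x^2 - y)/(x + 2y)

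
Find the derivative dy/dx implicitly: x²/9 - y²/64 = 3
Take d/dx of both sides. Since y is implicitly a function of x, the chain rule attaches a y' = dy/dx factor whenever we differentiate through y.

Set F(x, y) = (left side) − (right side), so the curve is F = 0. Differentiating each term of F:
  d/dx[x^2/9] = 2x/9
  d/dx[-y^2/64] = -y·y'/32
  d/dx[-3] = 0

Collecting, the y'-free part is the partial derivative in x and the y' coefficient is the partial derivative in y:
  ∂F/∂x = 2x/9
  ∂F/∂y = -y/32

so d/dx[F(x, y(x))] = ∂F/∂x + (∂F/∂y)·y' = 0. Rearranging,
  dy/dx = -(∂F/∂x)/(∂F/∂y) = -(2x/9)/(-y/32) = 64x/(9y)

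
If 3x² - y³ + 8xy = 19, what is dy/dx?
Differentiate the relation implicitly: treat y = y(x) and apply the chain rule, so every y-derivative picks up a y' = dy/dx factor.

With everything moved to the left-hand side, differentiate term by term:
  d/dx[3x^2] = 6x
  d/dx[8xy] = 8x·y' + 8y
  d/dx[-y^3] = -3y^2·y'
  d/dx[-19] = 0

Separating the contributions that come from x directly and those that come through y:
  without y':      6x + 8y
  multiplying y':  8x - 3y^2

so (6x + 8y) + (8x - 3y^2)·y' = 0, and therefore
  dy/dx = -(6x + 8y)/(8x - 3y^2) = 2(-3x - 4y)/(8x - 3y^2)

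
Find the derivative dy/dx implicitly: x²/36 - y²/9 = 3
Take d/dx of both sides. Since y is implicitly a function of x, the chain rule attaches a y' = dy/dx factor whenever we differentiate through y.

Set F(x, y) = (left side) − (right side), so the curve is F = 0. Differentiating each term of F:
  d/dx[x^2/36] = x/18
  d/dx[-y^2/9] = -2y·y'/9
  d/dx[-3] = 0

Collecting, the y'-free part is the partial derivative in x and the y' coefficient is the partial derivative in y:
  ∂F/∂x = x/18
  ∂F/∂y = -2y/9

so d/dx[F(x, y(x))] = ∂F/∂x + (∂F/∂y)·y' = 0. Rearranging,
  dy/dx = -(∂F/∂x)/(∂F/∂y) = -(x/18)/(-2y/9) = x/(4y)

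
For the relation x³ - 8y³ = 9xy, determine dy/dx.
Take d/dx of both sides. Since y is implicitly a function of x, the chain rule attaches a y' = dy/dx factor whenever we differentiate through y.

Set F(x, y) = (left side) − (right side), so the curve is F = 0. Differentiating each term of F:
  d/dx[x^3] = 3x^2
  d/dx[-9xy] = -9x·y' - 9y
  d/dx[-8y^3] = -24y^2·y'

Collecting, the y'-free part is the partial derivative in x and the y' coefficient is the partial derivative in y:
  ∂F/∂x = 3x^2 - 9y
  ∂F/∂y = -9x - 24y^2

so d/dx[F(x, y(x))] = ∂F/∂x + (∂F/∂y)·y' = 0. Rearranging,
  dy/dx = -(∂F/∂x)/(∂F/∂y) = -(3x^2 - 9y)/(-9x - 24y^2) = (x^2 - 3y)/(3x + 8y^2)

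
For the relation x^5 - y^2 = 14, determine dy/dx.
Apply d/dx to both sides, remembering that y depends on x. Each occurrence of y therefore brings in a y' = dy/dx via the chain rule.

With F(x, y) equal to the left-hand side minus the right, differentiate F term by term:
  d/dx[x^5] = 5x^4
  d/dx[-y^2] = -2y·y'
  d/dx[-14] = 0
Adding these up, d/dx[F] = 0 becomes
  (5x^4) + (-2y)·y' = 0,
so isolating y',
  dy/dx = -(5x^4)/(-2y) = 5x^4/(2y)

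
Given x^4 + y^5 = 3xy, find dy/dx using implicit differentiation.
Apply d/dx to both sides, remembering that y depends on x. Each occurrence of y therefore brings in a y' = dy/dx via the chain rule.

With F(x, y) equal to the left-hand side minus the right, differentiate F term by term:
  d/dx[x^4] = 4x^3
  d/dx[-3xy] = -3x·y' - 3y
  d/dx[y^5] = 5y^4·y'
Adding these up, d/dx[F] = 0 becomes
  (4x^3 - 3y) + (-3x + 5y^4)·y' = 0,
so isolating y',
  dy/dx = -(4x^3 - 3y)/(-3x + 5y^4) = (4x^3 - 3y)/(3x - 5y^4)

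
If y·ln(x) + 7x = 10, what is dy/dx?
Take d/dx of both sides. Since y is implicitly a function of x, the chain rule attaches a y' = dy/dx factor whenever we differentiate through y.

Set F(x, y) = (left side) − (right side), so the curve is F = 0. Differentiating each term of F:
  d/dx[7x] = 7
  d/dx[y·ln(x)] = y'·ln(x) + y/x
  d/dx[-10] = 0

Collecting, the y'-free part is the partial derivative in x and the y' coefficient is the partial derivative in y:
  ∂F/∂x = 7 + y/x
  ∂F/∂y = ln(x)

so d/dx[F(x, y(x))] = ∂F/∂x + (∂F/∂y)·y' = 0. Rearranging,
  dy/dx = -(∂F/∂x)/(∂F/∂y) = -(7 + y/x)/(ln(x))
        = -((7x + y)/x)/(ln(x)) = (-7x - y)/(x·ln(x))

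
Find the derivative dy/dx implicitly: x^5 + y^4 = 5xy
Take d/dx of both sides. Since y is implicitly a function of x, the chain rule attaches a y' = dy/dx factor whenever we differentiate through y.

Set F(x, y) = (left side) − (right side), so the curve is F = 0. Differentiating each term of F:
  d/dx[x^5] = 5x^4
  d/dx[-5xy] = -5x·y' - 5y
  d/dx[y^4] = 4y^3·y'

Collecting, the y'-free part is the partial derivative in x and the y' coefficient is the partial derivative in y:
  ∂F/∂x = 5x^4 - 5y
  ∂F/∂y = -5x + 4y^3

so d/dx[F(x, y(x))] = ∂F/∂x + (∂F/∂y)·y' = 0. Rearranging,
  dy/dx = -(∂F/∂x)/(∂F/∂y) = -(5x^4 - 5y)/(-5x + 4y^3) = 5(x^4 - y)/(5x - 4y^3)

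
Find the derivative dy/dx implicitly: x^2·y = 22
Differentiate both sides with respect to x, treating y as y(x). By the chain rule, any term containing y contributes a factor of y' = dy/dx when we differentiate it.

Move every term to one side and write the relation as F(x, y) = 0. Term by term,
  d/dx[x^2y] = x^2·y' + 2xy
  d/dx[-22] = 0

The pieces without y' make up ∂F/∂x and the coefficient of y' is ∂F/∂y:
  ∂F/∂x = 2xy,
  ∂F/∂y = x^2.

Since d/dx[F] = ∂F/∂x + (∂F/∂y)·y' = 0, solve for y':
  (∂F/∂y)·y' = -∂F/∂x
  dy/dx = -(∂F/∂x)/(∂F/∂y) = -(2xy)/(x^2) = -2y/x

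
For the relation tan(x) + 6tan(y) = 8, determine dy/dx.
Differentiate the relation implicitly: treat y = y(x) and apply the chain rule, so every y-derivative picks up a y' = dy/dx factor.

With everything moved to the left-hand side, differentiate term by term:
  d/dx[tan(x)] = tan(x)^2 + 1
  d/dx[6tan(y)] = 6·y'(tan(y)^2 + 1)
  d/dx[-8] = 0

Separating the contributions that come from x directly and those that come through y:
  without y':      tan(x)^2 + 1
  multiplying y':  6tan(y)^2 + 6

so (tan(x)^2 + 1) + (6tan(y)^2 + 6)·y' = 0, and therefore
  dy/dx = -(tan(x)^2 + 1)/(6tan(y)^2 + 6) = -cos(y)^2/(6cos(x)^2)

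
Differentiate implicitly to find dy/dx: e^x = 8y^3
Differentiate both sides with respect to x, treating y as y(x). By the chain rule, any term containing y contributes a factor of y' = dy/dx when we differentiate it.

Move every term to one side and write the relation as F(x, y) = 0. Term by term,
  d/dx[-8y^3] = -24y^2·y'
  d/dx[e^(x)] = e^(x)

The pieces without y' make up ∂F/∂x and the coefficient of y' is ∂F/∂y:
  ∂F/∂x = e^(x),
  ∂F/∂y = -24y^2.

Since d/dx[F] = ∂F/∂x + (∂F/∂y)·y' = 0, solve for y':
  (∂F/∂y)·y' = -∂F/∂x
  dy/dx = -(∂F/∂x)/(∂F/∂y) = -(e^(x))/(-24y^2) = e^(x)/(24y^2)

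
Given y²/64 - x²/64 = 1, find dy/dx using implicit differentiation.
Apply d/dx to both sides, remembering that y depends on x. Each occurrence of y therefore brings in a y' = dy/dx via the chain rule.

With F(x, y) equal to the left-hand side minus the right, differentiate F term by term:
  d/dx[-x^2/64] = -x/32
  d/dx[y^2/64] = y·y'/32
  d/dx[-1] = 0
Adding these up, d/dx[F] = 0 becomes
  (-x/32) + (y/32)·y' = 0,
so isolating y',
  dy/dx = -(-x/32)/(y/32) = x/y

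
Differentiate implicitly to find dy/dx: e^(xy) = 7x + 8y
Differentiate the relation implicitly: treat y = y(x) and apply the chain rule, so every y-derivative picks up a y' = dy/dx factor.

With everything moved to the left-hand side, differentiate term by term:
  d/dx[-7x] = -7
  d/dx[-8y] = -8·y'
  d/dx[e^(xy)] = (x·y' + y)·e^(xy)

Separating the contributions that come from x directly and those that come through y:
  without y':      y·e^(xy) - 7
  multiplying y':  x·e^(xy) - 8

so (y·e^(xy) - 7) + (x·e^(xy) - 8)·y' = 0, and therefore
  dy/dx = -(y·e^(xy) - 7)/(x·e^(xy) - 8) = (-y·e^(xy) + 7)/(x·e^(xy) - 8)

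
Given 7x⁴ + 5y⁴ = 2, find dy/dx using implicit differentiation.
Take d/dx of both sides. Since y is implicitly a function of x, the chain rule attaches a y' = dy/dx factor whenever we differentiate through y.

Set F(x, y) = (left side) − (right side), so the curve is F = 0. Differentiating each term of F:
  d/dx[7x^4] = 28x^3
  d/dx[5y^4] = 20y^3·y'
  d/dx[-2] = 0

Collecting, the y'-free part is the partial derivative in x and the y' coefficient is the partial derivative in y:
  ∂F/∂x = 28x^3
  ∂F/∂y = 20y^3

so d/dx[F(x, y(x))] = ∂F/∂x + (∂F/∂y)·y' = 0. Rearranging,
  dy/dx = -(∂F/∂x)/(∂F/∂y) = -(28x^3)/(20y^3) = -7x^3/(5y^3)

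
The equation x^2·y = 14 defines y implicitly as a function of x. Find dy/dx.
Differentiate both sides with respect to x, treating y as y(x). By the chain rule, any term containing y contributes a factor of y' = dy/dx when we differentiate it.

Move every term to one side and write the relation as F(x, y) = 0. Term by term,
  d/dx[x^2y] = x^2·y' + 2xy
  d/dx[-14] = 0

The pieces without y' make up ∂F/∂x and the coefficient of y' is ∂F/∂y:
  ∂F/∂x = 2xy,
  ∂F/∂y = x^2.

Since d/dx[F] = ∂F/∂x + (∂F/∂y)·y' = 0, solve for y':
  (∂F/∂y)·y' = -∂F/∂x
  dy/dx = -(∂F/∂x)/(∂F/∂y) = -(2xy)/(x^2) = -2y/x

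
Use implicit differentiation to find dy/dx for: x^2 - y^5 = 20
Take d/dx of both sides. Since y is implicitly a function of x, the chain rule attaches a y' = dy/dx factor whenever we differentiate through y.

Set F(x, y) = (left side) − (right side), so the curve is F = 0. Differentiating each term of F:
  d/dx[x^2] = 2x
  d/dx[-y^5] = -5y^4·y'
  d/dx[-20] = 0

Collecting, the y'-free part is the partial derivative in x and the y' coefficient is the partial derivative in y:
  ∂F/∂x = 2x
  ∂F/∂y = -5y^4

so d/dx[F(x, y(x))] = ∂F/∂x + (∂F/∂y)·y' = 0. Rearranging,
  dy/dx = -(∂F/∂x)/(∂F/∂y) = -(2x)/(-5y^4) = 2x/(5y^4)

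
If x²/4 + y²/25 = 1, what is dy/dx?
Differentiate both sides with respect to x, treating y as y(x). By the chain rule, any term containing y contributes a factor of y' = dy/dx when we differentiate it.

Move every term to one side and write the relation as F(x, y) = 0. Term by term,
  d/dx[x^2/4] = x/2
  d/dx[y^2/25] = 2y·y'/25
  d/dx[-1] = 0

The pieces without y' make up ∂F/∂x and the coefficient of y' is ∂F/∂y:
  ∂F/∂x = x/2,
  ∂F/∂y = 2y/25.

Since d/dx[F] = ∂F/∂x + (∂F/∂y)·y' = 0, solve for y':
  (∂F/∂y)·y' = -∂F/∂x
  dy/dx = -(∂F/∂x)/(∂F/∂y) = -(x/2)/(2y/25) = -25x/(4y)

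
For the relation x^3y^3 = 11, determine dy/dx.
Take d/dx of both sides. Since y is implicitly a function of x, the chain rule attaches a y' = dy/dx factor whenever we differentiate through y.

Set F(x, y) = (left side) − (right side), so the curve is F = 0. Differentiating each term of F:
  d/dx[x^3y^3] = 3x^3y^2·y' + 3x^2y^3
  d/dx[-11] = 0

Collecting, the y'-free part is the partial derivative in x and the y' coefficient is the partial derivative in y:
  ∂F/∂x = 3x^2y^3
  ∂F/∂y = 3x^3y^2

so d/dx[F(x, y(x))] = ∂F/∂x + (∂F/∂y)·y' = 0. Rearranging,
  dy/dx = -(∂F/∂x)/(∂F/∂y) = -(3x^2y^3)/(3x^3y^2) = -y/x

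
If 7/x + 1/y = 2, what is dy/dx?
Differentiate both sides with respect to x, treating y as y(x). By the chain rule, any term containing y contributes a factor of y' = dy/dx when we differentiate it.

Move every term to one side and write the relation as F(x, y) = 0. Term by term,
  d/dx[1/y] = -y'/y^2
  d/dx[7/x] = -7/x^2
  d/dx[-2] = 0

The pieces without y' make up ∂F/∂x and the coefficient of y' is ∂F/∂y:
  ∂F/∂x = -7/x^2,
  ∂F/∂y = -1/y^2.

Since d/dx[F] = ∂F/∂x + (∂F/∂y)·y' = 0, solve for y':
  (∂F/∂y)·y' = -∂F/∂x
  dy/dx = -(∂F/∂x)/(∂F/∂y) = -(-7/x^2)/(-1/y^2) = -7y^2/x^2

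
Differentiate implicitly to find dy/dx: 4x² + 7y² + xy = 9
Differentiate the relation implicitly: treat y = y(x) and apply the chain rule, so every y-derivative picks up a y' = dy/dx factor.

With everything moved to the left-hand side, differentiate term by term:
  d/dx[4x^2] = 8x
  d/dx[xy] = x·y' + y
  d/dx[7y^2] = 14y·y'
  d/dx[-9] = 0

Separating the contributions that come from x directly and those that come through y:
  without y':      8x + y
  multiplying y':  x + 14y

so (8x + y) + (x + 14y)·y' = 0, and therefore
  dy/dx = -(8x + y)/(x + 14y) = (-8x - y)/(x + 14y)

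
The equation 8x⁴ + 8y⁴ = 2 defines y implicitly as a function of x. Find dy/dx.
Take d/dx of both sides. Since y is implicitly a function of x, the chain rule attaches a y' = dy/dx factor whenever we differentiate through y.

Set F(x, y) = (left side) − (right side), so the curve is F = 0. Differentiating each term of F:
  d/dx[8x^4] = 32x^3
  d/dx[8y^4] = 32y^3·y'
  d/dx[-2] = 0

Collecting, the y'-free part is the partial derivative in x and the y' coefficient is the partial derivative in y:
  ∂F/∂x = 32x^3
  ∂F/∂y = 32y^3

so d/dx[F(x, y(x))] = ∂F/∂x + (∂F/∂y)·y' = 0. Rearranging,
  dy/dx = -(∂F/∂x)/(∂F/∂y) = -(32x^3)/(32y^3) = -x^3/y^3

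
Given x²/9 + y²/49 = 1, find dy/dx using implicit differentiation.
Differentiate the relation implicitly: treat y = y(x) and apply the chain rule, so every y-derivative picks up a y' = dy/dx factor.

With everything moved to the left-hand side, differentiate term by term:
  d/dx[x^2/9] = 2x/9
  d/dx[y^2/49] = 2y·y'/49
  d/dx[-1] = 0

Separating the contributions that come from x directly and those that come through y:
  without y':      2x/9
  multiplying y':  2y/49

so (2x/9) + (2y/49)·y' = 0, and therefore
  dy/dx = -(2x/9)/(2y/49) = -49x/(9y)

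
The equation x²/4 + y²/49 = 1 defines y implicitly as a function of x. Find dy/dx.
Take d/dx of both sides. Since y is implicitly a function of x, the chain rule attaches a y' = dy/dx factor whenever we differentiate through y.

Set F(x, y) = (left side) − (right side), so the curve is F = 0. Differentiating each term of F:
  d/dx[x^2/4] = x/2
  d/dx[y^2/49] = 2y·y'/49
  d/dx[-1] = 0

Collecting, the y'-free part is the partial derivative in x and the y' coefficient is the partial derivative in y:
  ∂F/∂x = x/2
  ∂F/∂y = 2y/49

so d/dx[F(x, y(x))] = ∂F/∂x + (∂F/∂y)·y' = 0. Rearranging,
  dy/dx = -(∂F/∂x)/(∂F/∂y) = -(x/2)/(2y/49) = -49x/(4y)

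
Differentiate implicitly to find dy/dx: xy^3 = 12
Take d/dx of both sides. Since y is implicitly a function of x, the chain rule attaches a y' = dy/dx factor whenever we differentiate through y.

Set F(x, y) = (left side) − (right side), so the curve is F = 0. Differentiating each term of F:
  d/dx[xy^3] = 3xy^2·y' + y^3
  d/dx[-12] = 0

Collecting, the y'-free part is the partial derivative in x and the y' coefficient is the partial derivative in y:
  ∂F/∂x = y^3
  ∂F/∂y = 3xy^2

so d/dx[F(x, y(x))] = ∂F/∂x + (∂F/∂y)·y' = 0. Rearranging,
  dy/dx = -(∂F/∂x)/(∂F/∂y) = -(y^3)/(3xy^2) = -y/(3x)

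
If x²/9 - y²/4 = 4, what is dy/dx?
Apply d/dx to both sides, remembering that y depends on x. Each occurrence of y therefore brings in a y' = dy/dx via the chain rule.

With F(x, y) equal to the left-hand side minus the right, differentiate F term by term:
  d/dx[x^2/9] = 2x/9
  d/dx[-y^2/4] = -y·y'/2
  d/dx[-4] = 0
Adding these up, d/dx[F] = 0 becomes
  (2x/9) + (-y/2)·y' = 0,
so isolating y',
  dy/dx = -(2x/9)/(-y/2) = 4x/(9y)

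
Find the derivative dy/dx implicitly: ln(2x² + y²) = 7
Differentiate both sides with respect to x, treating y as y(x). By the chain rule, any term containing y contributes a factor of y' = dy/dx when we differentiate it.

Move every term to one side and write the relation as F(x, y) = 0. Term by term,
  d/dx[ln(2x^2 + y^2)] = (4x + 2y·y')/(2x^2 + y^2)
  d/dx[-7] = 0

The pieces without y' make up ∂F/∂x and the coefficient of y' is ∂F/∂y:
  ∂F/∂x = 4x/(2x^2 + y^2),
  ∂F/∂y = 2y/(2x^2 + y^2).

Since d/dx[F] = ∂F/∂x + (∂F/∂y)·y' = 0, solve for y':
  (∂F/∂y)·y' = -∂F/∂x
  dy/dx = -(∂F/∂x)/(∂F/∂y) = -(4x/(2x^2 + y^2))/(2y/(2x^2 + y^2)) = -2x/y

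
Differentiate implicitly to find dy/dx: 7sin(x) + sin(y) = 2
Apply d/dx to both sides, remembering that y depends on x. Each occurrence of y therefore brings in a y' = dy/dx via the chain rule.

With F(x, y) equal to the left-hand side minus the right, differentiate F term by term:
  d/dx[7sin(x)] = 7cos(x)
  d/dx[sin(y)] = y'·cos(y)
  d/dx[-2] = 0
Adding these up, d/dx[F] = 0 becomes
  (7cos(x)) + (cos(y))·y' = 0,
so isolating y',
  dy/dx = -(7cos(x))/(cos(y)) = -7cos(x)/cos(y)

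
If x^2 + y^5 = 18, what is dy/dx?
Take d/dx of both sides. Since y is implicitly a function of x, the chain rule attaches a y' = dy/dx factor whenever we differentiate through y.

Set F(x, y) = (left side) − (right side), so the curve is F = 0. Differentiating each term of F:
  d/dx[x^2] = 2x
  d/dx[y^5] = 5y^4·y'
  d/dx[-18] = 0

Collecting, the y'-free part is the partial derivative in x and the y' coefficient is the partial derivative in y:
  ∂F/∂x = 2x
  ∂F/∂y = 5y^4

so d/dx[F(x, y(x))] = ∂F/∂x + (∂F/∂y)·y' = 0. Rearranging,
  dy/dx = -(∂F/∂x)/(∂F/∂y) = -(2x)/(5y^4) = -2x/(5y^4)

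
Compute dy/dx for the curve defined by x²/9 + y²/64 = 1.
Take d/dx of both sides. Since y is implicitly a function of x, the chain rule attaches a y' = dy/dx factor whenever we differentiate through y.

Set F(x, y) = (left side) − (right side), so the curve is F = 0. Differentiating each term of F:
  d/dx[x^2/9] = 2x/9
  d/dx[y^2/64] = y·y'/32
  d/dx[-1] = 0

Collecting, the y'-free part is the partial derivative in x and the y' coefficient is the partial derivative in y:
  ∂F/∂x = 2x/9
  ∂F/∂y = y/32

so d/dx[F(x, y(x))] = ∂F/∂x + (∂F/∂y)·y' = 0. Rearranging,
  dy/dx = -(∂F/∂x)/(∂F/∂y) = -(2x/9)/(y/32) = -64x/(9y)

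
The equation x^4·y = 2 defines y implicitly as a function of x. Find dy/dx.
Take d/dx of both sides. Since y is implicitly a function of x, the chain rule attaches a y' = dy/dx factor whenever we differentiate through y.

Set F(x, y) = (left side) − (right side), so the curve is F = 0. Differentiating each term of F:
  d/dx[x^4y] = x^4·y' + 4x^3y
  d/dx[-2] = 0

Collecting, the y'-free part is the partial derivative in x and the y' coefficient is the partial derivative in y:
  ∂F/∂x = 4x^3y
  ∂F/∂y = x^4

so d/dx[F(x, y(x))] = ∂F/∂x + (∂F/∂y)·y' = 0. Rearranging,
  dy/dx = -(∂F/∂x)/(∂F/∂y) = -(4x^3y)/(x^4) = -4y/x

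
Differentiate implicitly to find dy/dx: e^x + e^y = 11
Differentiate the relation implicitly: treat y = y(x) and apply the chain rule, so every y-derivative picks up a y' = dy/dx factor.

With everything moved to the left-hand side, differentiate term by term:
  d/dx[e^(x)] = e^(x)
  d/dx[e^(y)] = y'·e^(y)
  d/dx[-11] = 0

Separating the contributions that come from x directly and those that come through y:
  without y':      e^(x)
  multiplying y':  e^(y)

so (e^(x)) + (e^(y))·y' = 0, and therefore
  dy/dx = -(e^(x))/(e^(y)) = -e^(x - y)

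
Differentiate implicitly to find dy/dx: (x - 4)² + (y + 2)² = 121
Differentiate both sides with respect to x, treating y as y(x). By the chain rule, any term containing y contributes a factor of y' = dy/dx when we differentiate it.

Move every term to one side and write the relation as F(x, y) = 0. Term by term,
  d/dx[(x - 4)^2] = 2x - 8
  d/dx[(y + 2)^2] = 2·y'(y + 2)
  d/dx[-121] = 0

The pieces without y' make up ∂F/∂x and the coefficient of y' is ∂F/∂y:
  ∂F/∂x = 2x - 8,
  ∂F/∂y = 2y + 4.

Since d/dx[F] = ∂F/∂x + (∂F/∂y)·y' = 0, solve for y':
  (∂F/∂y)·y' = -∂F/∂x
  dy/dx = -(∂F/∂x)/(∂F/∂y) = -(2x - 8)/(2y + 4) = (4 - x)/(y + 2)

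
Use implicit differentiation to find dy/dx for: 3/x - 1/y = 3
Differentiate both sides with respect to x, treating y as y(x). By the chain rule, any term containing y contributes a factor of y' = dy/dx when we differentiate it.

Move every term to one side and write the relation as F(x, y) = 0. Term by term,
  d/dx[-1/y] = y'/y^2
  d/dx[3/x] = -3/x^2
  d/dx[-3] = 0

The pieces without y' make up ∂F/∂x and the coefficient of y' is ∂F/∂y:
  ∂F/∂x = -3/x^2,
  ∂F/∂y = y^(-2).

Since d/dx[F] = ∂F/∂x + (∂F/∂y)·y' = 0, solve for y':
  (∂F/∂y)·y' = -∂F/∂x
  dy/dx = -(∂F/∂x)/(∂F/∂y) = -(-3/x^2)/(y^(-2)) = 3y^2/x^2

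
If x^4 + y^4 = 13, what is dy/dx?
Apply d/dx to both sides, remembering that y depends on x. Each occurrence of y therefore brings in a y' = dy/dx via the chain rule.

With F(x, y) equal to the left-hand side minus the right, differentiate F term by term:
  d/dx[x^4] = 4x^3
  d/dx[y^4] = 4y^3·y'
  d/dx[-13] = 0
Adding these up, d/dx[F] = 0 becomes
  (4x^3) + (4y^3)·y' = 0,
so isolating y',
  dy/dx = -(4x^3)/(4y^3) = -x^3/y^3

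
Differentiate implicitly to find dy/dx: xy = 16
Apply d/dx to both sides, remembering that y depends on x. Each occurrence of y therefore brings in a y' = dy/dx via the chain rule.

With F(x, y) equal to the left-hand side minus the right, differentiate F term by term:
  d/dx[xy] = x·y' + y
  d/dx[-16] = 0
Adding these up, d/dx[F] = 0 becomes
  (y) + (x)·y' = 0,
so isolating y',
  dy/dx = -(y)/(x) = -y/x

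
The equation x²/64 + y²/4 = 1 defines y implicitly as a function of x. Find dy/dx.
Take d/dx of both sides. Since y is implicitly a function of x, the chain rule attaches a y' = dy/dx factor whenever we differentiate through y.

Set F(x, y) = (left side) − (right side), so the curve is F = 0. Differentiating each term of F:
  d/dx[x^2/64] = x/32
  d/dx[y^2/4] = y·y'/2
  d/dx[-1] = 0

Collecting, the y'-free part is the partial derivative in x and the y' coefficient is the partial derivative in y:
  ∂F/∂x = x/32
  ∂F/∂y = y/2

so d/dx[F(x, y(x))] = ∂F/∂x + (∂F/∂y)·y' = 0. Rearranging,
  dy/dx = -(∂F/∂x)/(∂F/∂y) = -(x/32)/(y/2) = -x/(16y)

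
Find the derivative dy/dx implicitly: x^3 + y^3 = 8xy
Apply d/dx to both sides, remembering that y depends on x. Each occurrence of y therefore brings in a y' = dy/dx via the chain rule.

With F(x, y) equal to the left-hand side minus the right, differentiate F term by term:
  d/dx[x^3] = 3x^2
  d/dx[-8xy] = -8x·y' - 8y
  d/dx[y^3] = 3y^2·y'
Adding these up, d/dx[F] = 0 becomes
  (3x^2 - 8y) + (-8x + 3y^2)·y' = 0,
so isolating y',
  dy/dx = -(3x^2 - 8y)/(-8x + 3y^2) = (3x^2 - 8y)/(8x - 3y^2)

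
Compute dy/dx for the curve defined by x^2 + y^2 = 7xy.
Differentiate both sides with respect to x, treating y as y(x). By the chain rule, any term containing y contributes a factor of y' = dy/dx when we differentiate it.

Move every term to one side and write the relation as F(x, y) = 0. Term by term,
  d/dx[x^2] = 2x
  d/dx[-7xy] = -7x·y' - 7y
  d/dx[y^2] = 2y·y'

The pieces without y' make up ∂F/∂x and the coefficient of y' is ∂F/∂y:
  ∂F/∂x = 2x - 7y,
  ∂F/∂y = -7x + 2y.

Since d/dx[F] = ∂F/∂x + (∂F/∂y)·y' = 0, solve for y':
  (∂F/∂y)·y' = -∂F/∂x
  dy/dx = -(∂F/∂x)/(∂F/∂y) = -(2x - 7y)/(-7x + 2y) = (2x - 7y)/(7x - 2y)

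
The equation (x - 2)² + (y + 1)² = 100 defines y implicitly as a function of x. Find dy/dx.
Apply d/dx to both sides, remembering that y depends on x. Each occurrence of y therefore brings in a y' = dy/dx via the chain rule.

With F(x, y) equal to the left-hand side minus the right, differentiate F term by term:
  d/dx[(x - 2)^2] = 2x - 4
  d/dx[(y + 1)^2] = 2·y'(y + 1)
  d/dx[-100] = 0
Adding these up, d/dx[F] = 0 becomes
  (2x - 4) + (2y + 2)·y' = 0,
so isolating y',
  dy/dx = -(2x - 4)/(2y + 2) = (2 - x)/(y + 1)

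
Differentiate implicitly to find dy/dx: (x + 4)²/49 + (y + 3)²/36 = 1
Differentiate both sides with respect to x, treating y as y(x). By the chain rule, any term containing y contributes a factor of y' = dy/dx when we differentiate it.

Move every term to one side and write the relation as F(x, y) = 0. Term by term,
  d/dx[(x + 4)^2/49] = 2x/49 + 8/49
  d/dx[(y + 3)^2/36] = y'(y + 3)/18
  d/dx[-1] = 0

The pieces without y' make up ∂F/∂x and the coefficient of y' is ∂F/∂y:
  ∂F/∂x = 2x/49 + 8/49,
  ∂F/∂y = y/18 + 1/6.

Since d/dx[F] = ∂F/∂x + (∂F/∂y)·y' = 0, solve for y':
  (∂F/∂y)·y' = -∂F/∂x
  dy/dx = -(∂F/∂x)/(∂F/∂y) = -(2x/49 + 8/49)/(y/18 + 1/6)
        = -(2(x + 4)/49)/((y + 3)/18) = 36(-x - 4)/(49(y + 3))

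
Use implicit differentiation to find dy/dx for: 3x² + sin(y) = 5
Differentiate both sides with respect to x, treating y as y(x). By the chain rule, any term containing y contributes a factor of y' = dy/dx when we differentiate it.

Move every term to one side and write the relation as F(x, y) = 0. Term by term,
  d/dx[3x^2] = 6x
  d/dx[sin(y)] = y'·cos(y)
  d/dx[-5] = 0

The pieces without y' make up ∂F/∂x and the coefficient of y' is ∂F/∂y:
  ∂F/∂x = 6x,
  ∂F/∂y = cos(y).

Since d/dx[F] = ∂F/∂x + (∂F/∂y)·y' = 0, solve for y':
  (∂F/∂y)·y' = -∂F/∂x
  dy/dx = -(∂F/∂x)/(∂F/∂y) = -(6x)/(cos(y)) = -6x/cos(y)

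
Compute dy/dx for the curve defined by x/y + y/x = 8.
Take d/dx of both sides. Since y is implicitly a function of x, the chain rule attaches a y' = dy/dx factor whenever we differentiate through y.

Set F(x, y) = (left side) − (right side), so the curve is F = 0. Differentiating each term of F:
  d/dx[x/y] = -x·y'/y^2 + 1/y
  d/dx[y/x] = y'/x - y/x^2
  d/dx[-8] = 0

Collecting, the y'-free part is the partial derivative in x and the y' coefficient is the partial derivative in y:
  ∂F/∂x = 1/y - y/x^2
  ∂F/∂y = -x/y^2 + 1/x

so d/dx[F(x, y(x))] = ∂F/∂x + (∂F/∂y)·y' = 0. Rearranging,
  dy/dx = -(∂F/∂x)/(∂F/∂y) = -(1/y - y/x^2)/(-x/y^2 + 1/x)
        = -((x - y)(x + y)/(x^2y))/(-(x - y)(x + y)/(xy^2)) = y/x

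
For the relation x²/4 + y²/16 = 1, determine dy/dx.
Differentiate the relation implicitly: treat y = y(x) and apply the chain rule, so every y-derivative picks up a y' = dy/dx factor.

With everything moved to the left-hand side, differentiate term by term:
  d/dx[x^2/4] = x/2
  d/dx[y^2/16] = y·y'/8
  d/dx[-1] = 0

Separating the contributions that come from x directly and those that come through y:
  without y':      x/2
  multiplying y':  y/8

so (x/2) + (y/8)·y' = 0, and therefore
  dy/dx = -(x/2)/(y/8) = -4x/y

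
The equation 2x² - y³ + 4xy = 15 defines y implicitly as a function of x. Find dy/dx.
Differentiate both sides with respect to x, treating y as y(x). By the chain rule, any term containing y contributes a factor of y' = dy/dx when we differentiate it.

Move every term to one side and write the relation as F(x, y) = 0. Term by term,
  d/dx[2x^2] = 4x
  d/dx[4xy] = 4x·y' + 4y
  d/dx[-y^3] = -3y^2·y'
  d/dx[-15] = 0

The pieces without y' make up ∂F/∂x and the coefficient of y' is ∂F/∂y:
  ∂F/∂x = 4x + 4y,
  ∂F/∂y = 4x - 3y^2.

Since d/dx[F] = ∂F/∂x + (∂F/∂y)·y' = 0, solve for y':
  (∂F/∂y)·y' = -∂F/∂x
  dy/dx = -(∂F/∂x)/(∂F/∂y) = -(4x + 4y)/(4x - 3y^2) = 4(-x - y)/(4x - 3y^2)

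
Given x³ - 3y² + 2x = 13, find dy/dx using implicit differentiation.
Apply d/dx to both sides, remembering that y depends on x. Each occurrence of y therefore brings in a y' = dy/dx via the chain rule.

With F(x, y) equal to the left-hand side minus the right, differentiate F term by term:
  d/dx[x^3] = 3x^2
  d/dx[2x] = 2
  d/dx[-3y^2] = -6y·y'
  d/dx[-13] = 0
Adding these up, d/dx[F] = 0 becomes
  (3x^2 + 2) + (-6y)·y' = 0,
so isolating y',
  dy/dx = -(3x^2 + 2)/(-6y) = (3x^2 + 2)/(6y)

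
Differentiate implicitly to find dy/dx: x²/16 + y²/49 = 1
Differentiate both sides with respect to x, treating y as y(x). By the chain rule, any term containing y contributes a factor of y' = dy/dx when we differentiate it.

Move every term to one side and write the relation as F(x, y) = 0. Term by term,
  d/dx[x^2/16] = x/8
  d/dx[y^2/49] = 2y·y'/49
  d/dx[-1] = 0

The pieces without y' make up ∂F/∂x and the coefficient of y' is ∂F/∂y:
  ∂F/∂x = x/8,
  ∂F/∂y = 2y/49.

Since d/dx[F] = ∂F/∂x + (∂F/∂y)·y' = 0, solve for y':
  (∂F/∂y)·y' = -∂F/∂x
  dy/dx = -(∂F/∂x)/(∂F/∂y) = -(x/8)/(2y/49) = -49x/(16y)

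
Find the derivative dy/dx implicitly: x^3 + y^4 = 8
Differentiate the relation implicitly: treat y = y(x) and apply the chain rule, so every y-derivative picks up a y' = dy/dx factor.

With everything moved to the left-hand side, differentiate term by term:
  d/dx[x^3] = 3x^2
  d/dx[y^4] = 4y^3·y'
  d/dx[-8] = 0

Separating the contributions that come from x directly and those that come through y:
  without y':      3x^2
  multiplying y':  4y^3

so (3x^2) + (4y^3)·y' = 0, and therefore
  dy/dx = -(3x^2)/(4y^3) = -3x^2/(4y^3)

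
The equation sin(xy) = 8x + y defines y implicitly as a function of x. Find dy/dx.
Differentiate the relation implicitly: treat y = y(x) and apply the chain rule, so every y-derivative picks up a y' = dy/dx factor.

With everything moved to the left-hand side, differentiate term by term:
  d/dx[-8x] = -8
  d/dx[-y] = -y'
  d/dx[sin(xy)] = (x·y' + y)·cos(xy)

Separating the contributions that come from x directly and those that come through y:
  without y':      y·cos(xy) - 8
  multiplying y':  x·cos(xy) - 1

so (y·cos(xy) - 8) + (x·cos(xy) - 1)·y' = 0, and therefore
  dy/dx = -(y·cos(xy) - 8)/(x·cos(xy) - 1) = (-y·cos(xy) + 8)/(x·cos(xy) - 1)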